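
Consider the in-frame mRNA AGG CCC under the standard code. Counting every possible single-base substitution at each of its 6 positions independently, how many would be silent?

Codon 1 (AGG, Arg): 2 synonymous substitutions.
Codon 2 (CCC, Pro): 3 synonymous substitutions.
Total: 2 + 3 = 5.

5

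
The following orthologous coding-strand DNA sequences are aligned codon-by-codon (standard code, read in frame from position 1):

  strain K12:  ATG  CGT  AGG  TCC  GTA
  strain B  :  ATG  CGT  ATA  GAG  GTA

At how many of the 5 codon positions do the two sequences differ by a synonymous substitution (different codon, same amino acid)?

Codon 1: ATG Met / ATG Met — identical.
Codon 2: CGT Arg / CGT Arg — identical.
Codon 3: AGG Arg / ATA Ile — nonsynonymous.
Codon 4: TCC Ser / GAG Glu — nonsynonymous.
Codon 5: GTA Val / GTA Val — identical.
Synonymous differences: 0.

0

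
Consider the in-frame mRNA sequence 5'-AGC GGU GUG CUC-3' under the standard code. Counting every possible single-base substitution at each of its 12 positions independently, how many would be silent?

10

Codon 1 (AGC, Ser): 1 synonymous substitution.
Codon 2 (GGU, Gly): 3 synonymous substitutions.
Codon 3 (GUG, Val): 3 synonymous substitutions.
Codon 4 (CUC, Leu): 3 synonymous substitutions.
Total: 1 + 3 + 3 + 3 = 10.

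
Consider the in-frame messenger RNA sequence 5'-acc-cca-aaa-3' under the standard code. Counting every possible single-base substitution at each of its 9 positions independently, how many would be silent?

7

Codon 1 (ACC, Thr): 3 synonymous substitutions.
Codon 2 (CCA, Pro): 3 synonymous substitutions.
Codon 3 (AAA, Lys): 1 synonymous substitution.
Total: 3 + 3 + 1 = 7.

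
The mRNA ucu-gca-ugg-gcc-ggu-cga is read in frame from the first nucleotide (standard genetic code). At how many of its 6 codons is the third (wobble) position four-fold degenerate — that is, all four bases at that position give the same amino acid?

Codon 1 UCU (Ser): third position 4-fold.
Codon 2 GCA (Ala): third position 4-fold.
Codon 3 UGG (Trp): third position 1-fold.
Codon 4 GCC (Ala): third position 4-fold.
Codon 5 GGU (Gly): third position 4-fold.
Codon 6 CGA (Arg): third position 4-fold.
Four-fold degenerate third positions: 5.

5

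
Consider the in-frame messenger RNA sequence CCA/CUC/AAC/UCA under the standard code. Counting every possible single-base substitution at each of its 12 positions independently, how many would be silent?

10

Codon 1 (CCA, Pro): 3 synonymous substitutions.
Codon 2 (CUC, Leu): 3 synonymous substitutions.
Codon 3 (AAC, Asn): 1 synonymous substitution.
Codon 4 (UCA, Ser): 3 synonymous substitutions.
Total: 3 + 3 + 1 + 3 = 10.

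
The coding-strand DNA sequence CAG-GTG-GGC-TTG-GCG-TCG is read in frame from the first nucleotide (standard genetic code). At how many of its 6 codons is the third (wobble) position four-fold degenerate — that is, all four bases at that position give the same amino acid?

Codon 1 CAG (Gln): third position 2-fold.
Codon 2 GTG (Val): third position 4-fold.
Codon 3 GGC (Gly): third position 4-fold.
Codon 4 TTG (Leu): third position 2-fold.
Codon 5 GCG (Ala): third position 4-fold.
Codon 6 TCG (Ser): third position 4-fold.
Four-fold degenerate third positions: 4.

4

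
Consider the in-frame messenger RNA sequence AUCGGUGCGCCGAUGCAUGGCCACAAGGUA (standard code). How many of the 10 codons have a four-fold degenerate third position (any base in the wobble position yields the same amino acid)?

Codon 1 AUC (Ile): third position 3-fold.
Codon 2 GGU (Gly): third position 4-fold.
Codon 3 GCG (Ala): third position 4-fold.
Codon 4 CCG (Pro): third position 4-fold.
Codon 5 AUG (Met): third position 1-fold.
Codon 6 CAU (His): third position 2-fold.
Codon 7 GGC (Gly): third position 4-fold.
Codon 8 CAC (His): third position 2-fold.
Codon 9 AAG (Lys): third position 2-fold.
Codon 10 GUA (Val): third position 4-fold.
Four-fold degenerate third positions: 5.

5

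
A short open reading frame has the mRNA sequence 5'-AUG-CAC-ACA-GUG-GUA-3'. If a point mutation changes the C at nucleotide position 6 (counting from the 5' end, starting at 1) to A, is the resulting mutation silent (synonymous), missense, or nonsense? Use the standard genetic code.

missense

Position 6 falls in codon 2: CAC → His.
After the substitution the codon is CAA → Gln.
His ≠ Gln, so this is a missense mutation.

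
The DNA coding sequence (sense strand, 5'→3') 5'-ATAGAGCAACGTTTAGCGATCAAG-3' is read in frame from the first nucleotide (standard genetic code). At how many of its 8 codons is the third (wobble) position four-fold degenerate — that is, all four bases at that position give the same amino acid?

Codon 1 ATA (Ile): third position 3-fold.
Codon 2 GAG (Glu): third position 2-fold.
Codon 3 CAA (Gln): third position 2-fold.
Codon 4 CGT (Arg): third position 4-fold.
Codon 5 TTA (Leu): third position 2-fold.
Codon 6 GCG (Ala): third position 4-fold.
Codon 7 ATC (Ile): third position 3-fold.
Codon 8 AAG (Lys): third position 2-fold.
Four-fold degenerate third positions: 2.

2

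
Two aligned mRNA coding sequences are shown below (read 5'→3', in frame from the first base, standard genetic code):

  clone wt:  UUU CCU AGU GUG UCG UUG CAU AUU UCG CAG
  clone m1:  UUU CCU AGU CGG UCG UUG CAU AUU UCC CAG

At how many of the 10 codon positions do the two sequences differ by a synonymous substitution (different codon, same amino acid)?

1

Codon 1: UUU Phe / UUU Phe — identical.
Codon 2: CCU Pro / CCU Pro — identical.
Codon 3: AGU Ser / AGU Ser — identical.
Codon 4: GUG Val / CGG Arg — nonsynonymous.
Codon 5: UCG Ser / UCG Ser — identical.
Codon 6: UUG Leu / UUG Leu — identical.
Codon 7: CAU His / CAU His — identical.
Codon 8: AUU Ile / AUU Ile — identical.
Codon 9: UCG Ser / UCC Ser — synonymous.
Codon 10: CAG Gln / CAG Gln — identical.
Synonymous differences: 1.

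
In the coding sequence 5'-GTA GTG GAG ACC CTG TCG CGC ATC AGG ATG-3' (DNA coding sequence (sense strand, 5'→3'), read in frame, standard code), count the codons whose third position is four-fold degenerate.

6

Codon 1 GTA (Val): third position 4-fold.
Codon 2 GTG (Val): third position 4-fold.
Codon 3 GAG (Glu): third position 2-fold.
Codon 4 ACC (Thr): third position 4-fold.
Codon 5 CTG (Leu): third position 4-fold.
Codon 6 TCG (Ser): third position 4-fold.
Codon 7 CGC (Arg): third position 4-fold.
Codon 8 ATC (Ile): third position 3-fold.
Codon 9 AGG (Arg): third position 2-fold.
Codon 10 ATG (Met): third position 1-fold.
Four-fold degenerate third positions: 6.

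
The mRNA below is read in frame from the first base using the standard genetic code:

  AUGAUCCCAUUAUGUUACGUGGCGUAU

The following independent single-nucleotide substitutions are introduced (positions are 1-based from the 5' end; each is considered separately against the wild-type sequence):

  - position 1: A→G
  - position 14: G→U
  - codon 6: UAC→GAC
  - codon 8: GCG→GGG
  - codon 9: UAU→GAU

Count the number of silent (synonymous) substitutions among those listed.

Codon 1: AUG (Met) → GUG (Val) — missense.
Codon 5: UGU (Cys) → UUU (Phe) — missense.
Codon 6: UAC (Tyr) → GAC (Asp) — missense.
Codon 8: GCG (Ala) → GGG (Gly) — missense.
Codon 9: UAU (Tyr) → GAU (Asp) — missense.
Synonymous: 0 of 5.

0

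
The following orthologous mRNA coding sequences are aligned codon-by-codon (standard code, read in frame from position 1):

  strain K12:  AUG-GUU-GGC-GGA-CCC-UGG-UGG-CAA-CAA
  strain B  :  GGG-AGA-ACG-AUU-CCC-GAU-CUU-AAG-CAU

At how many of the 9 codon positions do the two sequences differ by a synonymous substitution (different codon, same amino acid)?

Codon 1: AUG Met / GGG Gly — nonsynonymous.
Codon 2: GUU Val / AGA Arg — nonsynonymous.
Codon 3: GGC Gly / ACG Thr — nonsynonymous.
Codon 4: GGA Gly / AUU Ile — nonsynonymous.
Codon 5: CCC Pro / CCC Pro — identical.
Codon 6: UGG Trp / GAU Asp — nonsynonymous.
Codon 7: UGG Trp / CUU Leu — nonsynonymous.
Codon 8: CAA Gln / AAG Lys — nonsynonymous.
Codon 9: CAA Gln / CAU His — nonsynonymous.
Synonymous differences: 0.

0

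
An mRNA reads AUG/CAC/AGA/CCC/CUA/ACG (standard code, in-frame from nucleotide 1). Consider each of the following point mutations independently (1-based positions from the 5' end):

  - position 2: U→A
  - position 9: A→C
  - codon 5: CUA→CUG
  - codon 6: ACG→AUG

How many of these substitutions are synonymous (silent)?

Codon 1: AUG (Met) → AAG (Lys) — missense.
Codon 3: AGA (Arg) → AGC (Ser) — missense.
Codon 5: CUA (Leu) → CUG (Leu) — synonymous.
Codon 6: ACG (Thr) → AUG (Met) — missense.
Synonymous: 1 of 4.

1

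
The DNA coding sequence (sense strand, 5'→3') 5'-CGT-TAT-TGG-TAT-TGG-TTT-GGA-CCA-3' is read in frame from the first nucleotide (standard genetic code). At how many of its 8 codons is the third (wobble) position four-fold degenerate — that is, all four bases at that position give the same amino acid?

3

Codon 1 CGT (Arg): third position 4-fold.
Codon 2 TAT (Tyr): third position 2-fold.
Codon 3 TGG (Trp): third position 1-fold.
Codon 4 TAT (Tyr): third position 2-fold.
Codon 5 TGG (Trp): third position 1-fold.
Codon 6 TTT (Phe): third position 2-fold.
Codon 7 GGA (Gly): third position 4-fold.
Codon 8 CCA (Pro): third position 4-fold.
Four-fold degenerate third positions: 3.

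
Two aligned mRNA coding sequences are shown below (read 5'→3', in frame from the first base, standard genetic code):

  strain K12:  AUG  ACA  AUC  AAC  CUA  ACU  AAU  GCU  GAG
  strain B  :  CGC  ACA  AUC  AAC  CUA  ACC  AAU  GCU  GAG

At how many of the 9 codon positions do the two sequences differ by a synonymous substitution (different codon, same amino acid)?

1

Codon 1: AUG Met / CGC Arg — nonsynonymous.
Codon 2: ACA Thr / ACA Thr — identical.
Codon 3: AUC Ile / AUC Ile — identical.
Codon 4: AAC Asn / AAC Asn — identical.
Codon 5: CUA Leu / CUA Leu — identical.
Codon 6: ACU Thr / ACC Thr — synonymous.
Codon 7: AAU Asn / AAU Asn — identical.
Codon 8: GCU Ala / GCU Ala — identical.
Codon 9: GAG Glu / GAG Glu — identical.
Synonymous differences: 1.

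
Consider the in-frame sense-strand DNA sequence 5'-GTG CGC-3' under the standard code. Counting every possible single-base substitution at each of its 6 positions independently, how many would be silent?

Codon 1 (GTG, Val): 3 synonymous substitutions.
Codon 2 (CGC, Arg): 3 synonymous substitutions.
Total: 3 + 3 = 6.

6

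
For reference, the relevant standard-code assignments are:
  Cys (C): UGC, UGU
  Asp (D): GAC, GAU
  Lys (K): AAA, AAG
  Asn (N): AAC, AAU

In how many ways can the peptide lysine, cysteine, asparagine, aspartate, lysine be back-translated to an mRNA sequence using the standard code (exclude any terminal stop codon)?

Lys: 2 codons.
Cys: 2 codons.
Asn: 2 codons.
Asp: 2 codons.
Lys: 2 codons.
2 × 2 × 2 × 2 × 2 = 32.

32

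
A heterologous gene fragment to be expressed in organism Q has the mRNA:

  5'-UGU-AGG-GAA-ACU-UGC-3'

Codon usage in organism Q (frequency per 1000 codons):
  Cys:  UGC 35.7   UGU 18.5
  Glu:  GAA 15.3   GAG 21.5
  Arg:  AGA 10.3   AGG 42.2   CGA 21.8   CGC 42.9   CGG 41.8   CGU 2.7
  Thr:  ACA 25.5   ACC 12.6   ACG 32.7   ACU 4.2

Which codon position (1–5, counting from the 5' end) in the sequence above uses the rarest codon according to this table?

Codon 1 UGU (Cys): 18.5 per 1000.
Codon 2 AGG (Arg): 42.2 per 1000.
Codon 3 GAA (Glu): 15.3 per 1000.
Codon 4 ACU (Thr): 4.2 per 1000.
Codon 5 UGC (Cys): 35.7 per 1000.
Lowest frequency is 4.2 at codon 4.

4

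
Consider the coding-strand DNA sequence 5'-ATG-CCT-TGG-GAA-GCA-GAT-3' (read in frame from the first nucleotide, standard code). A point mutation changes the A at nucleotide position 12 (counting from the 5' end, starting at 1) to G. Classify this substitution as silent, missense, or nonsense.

Position 12 falls in codon 4: GAA → Glu.
After the substitution the codon is GAG → Glu.
Both encode Glu, so the change is synonymous.

silent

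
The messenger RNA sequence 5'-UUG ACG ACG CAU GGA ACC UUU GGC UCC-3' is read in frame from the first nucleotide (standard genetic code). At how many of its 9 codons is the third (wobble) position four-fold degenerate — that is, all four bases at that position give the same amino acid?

Codon 1 UUG (Leu): third position 2-fold.
Codon 2 ACG (Thr): third position 4-fold.
Codon 3 ACG (Thr): third position 4-fold.
Codon 4 CAU (His): third position 2-fold.
Codon 5 GGA (Gly): third position 4-fold.
Codon 6 ACC (Thr): third position 4-fold.
Codon 7 UUU (Phe): third position 2-fold.
Codon 8 GGC (Gly): third position 4-fold.
Codon 9 UCC (Ser): third position 4-fold.
Four-fold degenerate third positions: 6.

6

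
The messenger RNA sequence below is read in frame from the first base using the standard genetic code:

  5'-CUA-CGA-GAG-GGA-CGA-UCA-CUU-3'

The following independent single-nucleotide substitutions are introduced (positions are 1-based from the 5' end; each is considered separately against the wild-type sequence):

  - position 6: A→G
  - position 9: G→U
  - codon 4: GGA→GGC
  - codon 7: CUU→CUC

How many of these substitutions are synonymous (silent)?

Codon 2: CGA (Arg) → CGG (Arg) — synonymous.
Codon 3: GAG (Glu) → GAU (Asp) — missense.
Codon 4: GGA (Gly) → GGC (Gly) — synonymous.
Codon 7: CUU (Leu) → CUC (Leu) — synonymous.
Synonymous: 3 of 4.

3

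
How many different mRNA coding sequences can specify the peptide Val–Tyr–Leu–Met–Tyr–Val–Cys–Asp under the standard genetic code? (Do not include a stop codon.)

Val: 4 codons.
Tyr: 2 codons.
Leu: 6 codons.
Met: 1 codon.
Tyr: 2 codons.
Val: 4 codons.
Cys: 2 codons.
Asp: 2 codons.
4 × 2 × 6 × 1 × 2 × 4 × 2 × 2 = 1536.

1536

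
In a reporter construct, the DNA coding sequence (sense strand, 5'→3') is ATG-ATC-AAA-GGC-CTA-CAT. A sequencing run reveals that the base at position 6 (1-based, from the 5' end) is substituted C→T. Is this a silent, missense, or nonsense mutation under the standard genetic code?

Position 6 falls in codon 2: ATC → Ile.
After the substitution the codon is ATT → Ile.
Both encode Ile, so the change is synonymous.

silent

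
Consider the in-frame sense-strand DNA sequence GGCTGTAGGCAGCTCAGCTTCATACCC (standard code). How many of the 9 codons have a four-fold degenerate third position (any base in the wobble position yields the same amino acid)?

Codon 1 GGC (Gly): third position 4-fold.
Codon 2 TGT (Cys): third position 2-fold.
Codon 3 AGG (Arg): third position 2-fold.
Codon 4 CAG (Gln): third position 2-fold.
Codon 5 CTC (Leu): third position 4-fold.
Codon 6 AGC (Ser): third position 2-fold.
Codon 7 TTC (Phe): third position 2-fold.
Codon 8 ATA (Ile): third position 3-fold.
Codon 9 CCC (Pro): third position 4-fold.
Four-fold degenerate third positions: 3.

3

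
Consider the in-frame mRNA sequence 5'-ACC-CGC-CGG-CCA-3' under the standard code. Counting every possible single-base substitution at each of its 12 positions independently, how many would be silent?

13

Codon 1 (ACC, Thr): 3 synonymous substitutions.
Codon 2 (CGC, Arg): 3 synonymous substitutions.
Codon 3 (CGG, Arg): 4 synonymous substitutions.
Codon 4 (CCA, Pro): 3 synonymous substitutions.
Total: 3 + 3 + 4 + 3 = 13.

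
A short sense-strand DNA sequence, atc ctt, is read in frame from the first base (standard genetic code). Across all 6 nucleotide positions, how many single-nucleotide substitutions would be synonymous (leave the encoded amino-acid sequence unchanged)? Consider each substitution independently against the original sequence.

5

Codon 1 (ATC, Ile): 2 synonymous substitutions.
Codon 2 (CTT, Leu): 3 synonymous substitutions.
Total: 2 + 3 = 5.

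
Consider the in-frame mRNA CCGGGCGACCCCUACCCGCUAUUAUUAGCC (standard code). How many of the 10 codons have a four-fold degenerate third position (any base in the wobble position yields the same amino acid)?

Codon 1 CCG (Pro): third position 4-fold.
Codon 2 GGC (Gly): third position 4-fold.
Codon 3 GAC (Asp): third position 2-fold.
Codon 4 CCC (Pro): third position 4-fold.
Codon 5 UAC (Tyr): third position 2-fold.
Codon 6 CCG (Pro): third position 4-fold.
Codon 7 CUA (Leu): third position 4-fold.
Codon 8 UUA (Leu): third position 2-fold.
Codon 9 UUA (Leu): third position 2-fold.
Codon 10 GCC (Ala): third position 4-fold.
Four-fold degenerate third positions: 6.

6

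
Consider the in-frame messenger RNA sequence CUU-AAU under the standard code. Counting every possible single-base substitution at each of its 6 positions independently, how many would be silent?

4

Codon 1 (CUU, Leu): 3 synonymous substitutions.
Codon 2 (AAU, Asn): 1 synonymous substitution.
Total: 3 + 1 = 4.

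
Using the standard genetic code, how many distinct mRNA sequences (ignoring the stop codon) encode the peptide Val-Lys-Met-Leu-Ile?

144

Val: 4 codons.
Lys: 2 codons.
Met: 1 codon.
Leu: 6 codons.
Ile: 3 codons.
4 × 2 × 1 × 6 × 3 = 144.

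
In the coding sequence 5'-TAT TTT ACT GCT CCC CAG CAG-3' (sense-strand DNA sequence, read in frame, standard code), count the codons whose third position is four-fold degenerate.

Codon 1 TAT (Tyr): third position 2-fold.
Codon 2 TTT (Phe): third position 2-fold.
Codon 3 ACT (Thr): third position 4-fold.
Codon 4 GCT (Ala): third position 4-fold.
Codon 5 CCC (Pro): third position 4-fold.
Codon 6 CAG (Gln): third position 2-fold.
Codon 7 CAG (Gln): third position 2-fold.
Four-fold degenerate third positions: 3.

3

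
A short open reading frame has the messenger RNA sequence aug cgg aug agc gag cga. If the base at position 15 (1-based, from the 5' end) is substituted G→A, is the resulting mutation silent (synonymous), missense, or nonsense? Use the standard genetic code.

silent

Position 15 falls in codon 5: GAG → Glu.
After the substitution the codon is GAA → Glu.
Both encode Glu, so the change is synonymous.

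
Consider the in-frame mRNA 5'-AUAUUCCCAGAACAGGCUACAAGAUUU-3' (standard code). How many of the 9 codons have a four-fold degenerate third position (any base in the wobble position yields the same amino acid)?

Codon 1 AUA (Ile): third position 3-fold.
Codon 2 UUC (Phe): third position 2-fold.
Codon 3 CCA (Pro): third position 4-fold.
Codon 4 GAA (Glu): third position 2-fold.
Codon 5 CAG (Gln): third position 2-fold.
Codon 6 GCU (Ala): third position 4-fold.
Codon 7 ACA (Thr): third position 4-fold.
Codon 8 AGA (Arg): third position 2-fold.
Codon 9 UUU (Phe): third position 2-fold.
Four-fold degenerate third positions: 3.

3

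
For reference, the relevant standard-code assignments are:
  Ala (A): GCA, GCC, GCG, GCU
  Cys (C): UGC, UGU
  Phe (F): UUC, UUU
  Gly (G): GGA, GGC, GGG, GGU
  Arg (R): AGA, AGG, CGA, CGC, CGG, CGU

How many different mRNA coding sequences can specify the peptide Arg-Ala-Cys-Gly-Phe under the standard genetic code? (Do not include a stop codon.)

Arg: 6 codons.
Ala: 4 codons.
Cys: 2 codons.
Gly: 4 codons.
Phe: 2 codons.
6 × 4 × 2 × 4 × 2 = 384.

384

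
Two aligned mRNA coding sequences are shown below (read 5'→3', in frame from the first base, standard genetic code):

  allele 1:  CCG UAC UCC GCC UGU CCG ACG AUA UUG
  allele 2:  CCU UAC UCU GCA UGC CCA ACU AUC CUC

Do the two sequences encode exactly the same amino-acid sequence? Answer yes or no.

Codon 1: CCG Pro / CCU Pro — synonymous.
Codon 2: UAC Tyr / UAC Tyr — identical.
Codon 3: UCC Ser / UCU Ser — synonymous.
Codon 4: GCC Ala / GCA Ala — synonymous.
Codon 5: UGU Cys / UGC Cys — synonymous.
Codon 6: CCG Pro / CCA Pro — synonymous.
Codon 7: ACG Thr / ACU Thr — synonymous.
Codon 8: AUA Ile / AUC Ile — synonymous.
Codon 9: UUG Leu / CUC Leu — synonymous.
Nonsynonymous differences: 0 → same protein.

yes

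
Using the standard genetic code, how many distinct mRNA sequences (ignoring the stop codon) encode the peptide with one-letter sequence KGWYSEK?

384

Lys: 2 codons.
Gly: 4 codons.
Trp: 1 codon.
Tyr: 2 codons.
Ser: 6 codons.
Glu: 2 codons.
Lys: 2 codons.
2 × 4 × 1 × 2 × 6 × 2 × 2 = 384.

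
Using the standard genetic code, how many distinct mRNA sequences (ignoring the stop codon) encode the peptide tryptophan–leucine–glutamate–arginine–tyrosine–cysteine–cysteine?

576

Trp: 1 codon.
Leu: 6 codons.
Glu: 2 codons.
Arg: 6 codons.
Tyr: 2 codons.
Cys: 2 codons.
Cys: 2 codons.
1 × 6 × 2 × 6 × 2 × 2 × 2 = 576.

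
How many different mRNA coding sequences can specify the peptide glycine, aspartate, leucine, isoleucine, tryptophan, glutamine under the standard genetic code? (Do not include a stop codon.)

288

Gly: 4 codons.
Asp: 2 codons.
Leu: 6 codons.
Ile: 3 codons.
Trp: 1 codon.
Gln: 2 codons.
4 × 2 × 6 × 3 × 1 × 2 = 288.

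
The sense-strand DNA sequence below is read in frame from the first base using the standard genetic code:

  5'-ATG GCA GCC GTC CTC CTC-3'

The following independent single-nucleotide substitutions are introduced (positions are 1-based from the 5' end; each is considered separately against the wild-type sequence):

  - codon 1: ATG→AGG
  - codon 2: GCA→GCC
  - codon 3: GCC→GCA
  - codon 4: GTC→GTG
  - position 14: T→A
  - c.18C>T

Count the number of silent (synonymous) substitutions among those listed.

Codon 1: ATG (Met) → AGG (Arg) — missense.
Codon 2: GCA (Ala) → GCC (Ala) — synonymous.
Codon 3: GCC (Ala) → GCA (Ala) — synonymous.
Codon 4: GTC (Val) → GTG (Val) — synonymous.
Codon 5: CTC (Leu) → CAC (His) — missense.
Codon 6: CTC (Leu) → CTT (Leu) — synonymous.
Synonymous: 4 of 6.

4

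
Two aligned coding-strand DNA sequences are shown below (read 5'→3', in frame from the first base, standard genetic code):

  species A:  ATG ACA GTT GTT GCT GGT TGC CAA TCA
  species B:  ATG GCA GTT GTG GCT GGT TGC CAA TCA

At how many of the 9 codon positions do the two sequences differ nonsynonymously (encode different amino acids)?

Codon 1: ATG Met / ATG Met — identical.
Codon 2: ACA Thr / GCA Ala — nonsynonymous.
Codon 3: GTT Val / GTT Val — identical.
Codon 4: GTT Val / GTG Val — synonymous.
Codon 5: GCT Ala / GCT Ala — identical.
Codon 6: GGT Gly / GGT Gly — identical.
Codon 7: TGC Cys / TGC Cys — identical.
Codon 8: CAA Gln / CAA Gln — identical.
Codon 9: TCA Ser / TCA Ser — identical.
Nonsynonymous differences: 1.

1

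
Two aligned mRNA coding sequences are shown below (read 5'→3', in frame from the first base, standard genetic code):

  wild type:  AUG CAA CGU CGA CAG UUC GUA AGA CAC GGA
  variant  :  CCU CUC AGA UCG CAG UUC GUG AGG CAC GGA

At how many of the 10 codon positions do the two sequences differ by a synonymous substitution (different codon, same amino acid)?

Codon 1: AUG Met / CCU Pro — nonsynonymous.
Codon 2: CAA Gln / CUC Leu — nonsynonymous.
Codon 3: CGU Arg / AGA Arg — synonymous.
Codon 4: CGA Arg / UCG Ser — nonsynonymous.
Codon 5: CAG Gln / CAG Gln — identical.
Codon 6: UUC Phe / UUC Phe — identical.
Codon 7: GUA Val / GUG Val — synonymous.
Codon 8: AGA Arg / AGG Arg — synonymous.
Codon 9: CAC His / CAC His — identical.
Codon 10: GGA Gly / GGA Gly — identical.
Synonymous differences: 3.

3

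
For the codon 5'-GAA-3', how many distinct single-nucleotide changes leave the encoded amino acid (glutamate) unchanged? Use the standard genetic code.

1

Position 1: none → 0 synonymous.
Position 2: none → 0 synonymous.
Position 3: GAG → 1 synonymous.
Total: 0 + 0 + 1 = 1.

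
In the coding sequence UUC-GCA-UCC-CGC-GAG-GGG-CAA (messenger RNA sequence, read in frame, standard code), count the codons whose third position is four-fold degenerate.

4

Codon 1 UUC (Phe): third position 2-fold.
Codon 2 GCA (Ala): third position 4-fold.
Codon 3 UCC (Ser): third position 4-fold.
Codon 4 CGC (Arg): third position 4-fold.
Codon 5 GAG (Glu): third position 2-fold.
Codon 6 GGG (Gly): third position 4-fold.
Codon 7 CAA (Gln): third position 2-fold.
Four-fold degenerate third positions: 4.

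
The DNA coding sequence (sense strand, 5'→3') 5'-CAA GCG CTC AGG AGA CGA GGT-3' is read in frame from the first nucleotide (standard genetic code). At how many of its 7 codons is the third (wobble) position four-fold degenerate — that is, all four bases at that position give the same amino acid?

Codon 1 CAA (Gln): third position 2-fold.
Codon 2 GCG (Ala): third position 4-fold.
Codon 3 CTC (Leu): third position 4-fold.
Codon 4 AGG (Arg): third position 2-fold.
Codon 5 AGA (Arg): third position 2-fold.
Codon 6 CGA (Arg): third position 4-fold.
Codon 7 GGT (Gly): third position 4-fold.
Four-fold degenerate third positions: 4.

4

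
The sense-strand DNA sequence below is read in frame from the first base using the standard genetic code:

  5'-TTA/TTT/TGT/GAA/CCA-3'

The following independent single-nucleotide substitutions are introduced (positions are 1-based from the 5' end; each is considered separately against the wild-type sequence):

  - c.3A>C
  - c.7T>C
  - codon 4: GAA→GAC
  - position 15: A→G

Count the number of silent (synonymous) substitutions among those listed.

Codon 1: TTA (Leu) → TTC (Phe) — missense.
Codon 3: TGT (Cys) → CGT (Arg) — missense.
Codon 4: GAA (Glu) → GAC (Asp) — missense.
Codon 5: CCA (Pro) → CCG (Pro) — synonymous.
Synonymous: 1 of 4.

1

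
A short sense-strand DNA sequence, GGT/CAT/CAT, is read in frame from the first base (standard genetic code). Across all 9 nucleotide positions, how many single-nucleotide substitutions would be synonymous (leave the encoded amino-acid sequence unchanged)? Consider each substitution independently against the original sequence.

Codon 1 (GGT, Gly): 3 synonymous substitutions.
Codon 2 (CAT, His): 1 synonymous substitution.
Codon 3 (CAT, His): 1 synonymous substitution.
Total: 3 + 1 + 1 = 5.

5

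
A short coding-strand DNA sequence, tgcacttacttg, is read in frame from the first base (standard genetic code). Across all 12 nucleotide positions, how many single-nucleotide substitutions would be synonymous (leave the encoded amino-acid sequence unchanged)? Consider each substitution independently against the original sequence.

Codon 1 (TGC, Cys): 1 synonymous substitution.
Codon 2 (ACT, Thr): 3 synonymous substitutions.
Codon 3 (TAC, Tyr): 1 synonymous substitution.
Codon 4 (TTG, Leu): 2 synonymous substitutions.
Total: 1 + 3 + 1 + 2 = 7.

7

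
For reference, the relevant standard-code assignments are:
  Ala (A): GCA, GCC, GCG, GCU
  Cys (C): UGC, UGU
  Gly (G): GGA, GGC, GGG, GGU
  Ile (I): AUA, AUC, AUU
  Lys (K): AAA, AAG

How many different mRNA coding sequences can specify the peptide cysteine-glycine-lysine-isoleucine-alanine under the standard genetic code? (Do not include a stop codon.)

192

Cys: 2 codons.
Gly: 4 codons.
Lys: 2 codons.
Ile: 3 codons.
Ala: 4 codons.
2 × 4 × 2 × 3 × 4 = 192.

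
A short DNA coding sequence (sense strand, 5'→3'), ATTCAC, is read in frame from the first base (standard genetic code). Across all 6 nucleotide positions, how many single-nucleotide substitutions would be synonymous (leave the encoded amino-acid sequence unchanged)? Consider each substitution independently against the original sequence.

3

Codon 1 (ATT, Ile): 2 synonymous substitutions.
Codon 2 (CAC, His): 1 synonymous substitution.
Total: 2 + 1 = 3.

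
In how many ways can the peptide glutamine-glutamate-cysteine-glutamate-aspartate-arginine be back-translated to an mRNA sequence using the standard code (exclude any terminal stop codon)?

Gln: 2 codons.
Glu: 2 codons.
Cys: 2 codons.
Glu: 2 codons.
Asp: 2 codons.
Arg: 6 codons.
2 × 2 × 2 × 2 × 2 × 6 = 192.

192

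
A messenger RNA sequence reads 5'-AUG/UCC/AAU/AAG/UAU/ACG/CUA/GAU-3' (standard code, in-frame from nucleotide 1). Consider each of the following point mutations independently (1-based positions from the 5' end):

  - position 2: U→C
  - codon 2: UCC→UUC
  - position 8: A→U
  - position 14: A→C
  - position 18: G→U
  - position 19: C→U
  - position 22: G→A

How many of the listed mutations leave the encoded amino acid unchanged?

Codon 1: AUG (Met) → ACG (Thr) — missense.
Codon 2: UCC (Ser) → UUC (Phe) — missense.
Codon 3: AAU (Asn) → AUU (Ile) — missense.
Codon 5: UAU (Tyr) → UCU (Ser) — missense.
Codon 6: ACG (Thr) → ACU (Thr) — synonymous.
Codon 7: CUA (Leu) → UUA (Leu) — synonymous.
Codon 8: GAU (Asp) → AAU (Asn) — missense.
Synonymous: 2 of 7.

2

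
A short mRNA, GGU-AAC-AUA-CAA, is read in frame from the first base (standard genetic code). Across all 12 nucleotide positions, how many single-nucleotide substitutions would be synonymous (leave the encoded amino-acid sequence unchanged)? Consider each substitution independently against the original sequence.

Codon 1 (GGU, Gly): 3 synonymous substitutions.
Codon 2 (AAC, Asn): 1 synonymous substitution.
Codon 3 (AUA, Ile): 2 synonymous substitutions.
Codon 4 (CAA, Gln): 1 synonymous substitution.
Total: 3 + 1 + 2 + 1 = 7.

7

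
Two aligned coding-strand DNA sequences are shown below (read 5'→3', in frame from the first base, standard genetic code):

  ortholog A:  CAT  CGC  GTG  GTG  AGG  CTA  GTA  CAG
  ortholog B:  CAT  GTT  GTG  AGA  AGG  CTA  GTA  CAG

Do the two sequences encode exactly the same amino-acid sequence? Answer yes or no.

Codon 1: CAT His / CAT His — identical.
Codon 2: CGC Arg / GTT Val — nonsynonymous.
Codon 3: GTG Val / GTG Val — identical.
Codon 4: GTG Val / AGA Arg — nonsynonymous.
Codon 5: AGG Arg / AGG Arg — identical.
Codon 6: CTA Leu / CTA Leu — identical.
Codon 7: GTA Val / GTA Val — identical.
Codon 8: CAG Gln / CAG Gln — identical.
Nonsynonymous differences: 2 → different protein.

no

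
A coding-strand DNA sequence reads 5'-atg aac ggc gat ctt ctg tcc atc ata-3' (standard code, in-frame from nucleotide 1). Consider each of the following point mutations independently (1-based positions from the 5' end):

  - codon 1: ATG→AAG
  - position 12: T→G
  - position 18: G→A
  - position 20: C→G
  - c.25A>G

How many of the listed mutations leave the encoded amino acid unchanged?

1

Codon 1: ATG (Met) → AAG (Lys) — missense.
Codon 4: GAT (Asp) → GAG (Glu) — missense.
Codon 6: CTG (Leu) → CTA (Leu) — synonymous.
Codon 7: TCC (Ser) → TGC (Cys) — missense.
Codon 9: ATA (Ile) → GTA (Val) — missense.
Synonymous: 1 of 5.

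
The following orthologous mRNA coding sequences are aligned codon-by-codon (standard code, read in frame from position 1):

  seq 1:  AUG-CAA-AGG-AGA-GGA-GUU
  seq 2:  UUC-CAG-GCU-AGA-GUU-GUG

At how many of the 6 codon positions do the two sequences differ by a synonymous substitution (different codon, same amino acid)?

2

Codon 1: AUG Met / UUC Phe — nonsynonymous.
Codon 2: CAA Gln / CAG Gln — synonymous.
Codon 3: AGG Arg / GCU Ala — nonsynonymous.
Codon 4: AGA Arg / AGA Arg — identical.
Codon 5: GGA Gly / GUU Val — nonsynonymous.
Codon 6: GUU Val / GUG Val — synonymous.
Synonymous differences: 2.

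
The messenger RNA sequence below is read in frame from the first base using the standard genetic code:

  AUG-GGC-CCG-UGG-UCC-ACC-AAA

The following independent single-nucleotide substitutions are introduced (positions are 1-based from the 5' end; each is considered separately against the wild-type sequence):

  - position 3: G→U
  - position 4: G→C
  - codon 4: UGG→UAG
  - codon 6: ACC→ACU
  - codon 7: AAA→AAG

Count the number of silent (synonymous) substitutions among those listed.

2

Codon 1: AUG (Met) → AUU (Ile) — missense.
Codon 2: GGC (Gly) → CGC (Arg) — missense.
Codon 4: UGG (Trp) → UAG (Stop) — nonsense.
Codon 6: ACC (Thr) → ACU (Thr) — synonymous.
Codon 7: AAA (Lys) → AAG (Lys) — synonymous.
Synonymous: 2 of 5.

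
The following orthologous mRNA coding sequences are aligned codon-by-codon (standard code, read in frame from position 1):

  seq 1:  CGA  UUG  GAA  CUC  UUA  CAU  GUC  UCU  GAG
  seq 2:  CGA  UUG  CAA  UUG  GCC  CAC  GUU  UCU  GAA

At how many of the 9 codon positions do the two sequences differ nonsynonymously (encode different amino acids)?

Codon 1: CGA Arg / CGA Arg — identical.
Codon 2: UUG Leu / UUG Leu — identical.
Codon 3: GAA Glu / CAA Gln — nonsynonymous.
Codon 4: CUC Leu / UUG Leu — synonymous.
Codon 5: UUA Leu / GCC Ala — nonsynonymous.
Codon 6: CAU His / CAC His — synonymous.
Codon 7: GUC Val / GUU Val — synonymous.
Codon 8: UCU Ser / UCU Ser — identical.
Codon 9: GAG Glu / GAA Glu — synonymous.
Nonsynonymous differences: 2.

2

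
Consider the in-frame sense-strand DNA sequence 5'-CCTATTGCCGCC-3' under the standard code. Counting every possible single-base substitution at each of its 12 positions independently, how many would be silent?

Codon 1 (CCT, Pro): 3 synonymous substitutions.
Codon 2 (ATT, Ile): 2 synonymous substitutions.
Codon 3 (GCC, Ala): 3 synonymous substitutions.
Codon 4 (GCC, Ala): 3 synonymous substitutions.
Total: 3 + 2 + 3 + 3 = 11.

11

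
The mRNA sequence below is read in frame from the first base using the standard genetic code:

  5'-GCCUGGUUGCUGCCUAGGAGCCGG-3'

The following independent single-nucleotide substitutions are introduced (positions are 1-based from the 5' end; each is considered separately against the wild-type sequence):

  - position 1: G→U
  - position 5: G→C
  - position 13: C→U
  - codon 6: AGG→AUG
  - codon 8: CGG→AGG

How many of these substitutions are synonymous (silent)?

Codon 1: GCC (Ala) → UCC (Ser) — missense.
Codon 2: UGG (Trp) → UCG (Ser) — missense.
Codon 5: CCU (Pro) → UCU (Ser) — missense.
Codon 6: AGG (Arg) → AUG (Met) — missense.
Codon 8: CGG (Arg) → AGG (Arg) — synonymous.
Synonymous: 1 of 5.

1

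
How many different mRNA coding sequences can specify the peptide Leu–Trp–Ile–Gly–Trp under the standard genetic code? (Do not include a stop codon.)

Leu: 6 codons.
Trp: 1 codon.
Ile: 3 codons.
Gly: 4 codons.
Trp: 1 codon.
6 × 1 × 3 × 4 × 1 = 72.

72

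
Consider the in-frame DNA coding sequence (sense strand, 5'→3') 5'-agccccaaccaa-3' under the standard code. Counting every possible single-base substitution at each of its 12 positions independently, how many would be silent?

6

Codon 1 (AGC, Ser): 1 synonymous substitution.
Codon 2 (CCC, Pro): 3 synonymous substitutions.
Codon 3 (AAC, Asn): 1 synonymous substitution.
Codon 4 (CAA, Gln): 1 synonymous substitution.
Total: 1 + 3 + 1 + 1 = 6.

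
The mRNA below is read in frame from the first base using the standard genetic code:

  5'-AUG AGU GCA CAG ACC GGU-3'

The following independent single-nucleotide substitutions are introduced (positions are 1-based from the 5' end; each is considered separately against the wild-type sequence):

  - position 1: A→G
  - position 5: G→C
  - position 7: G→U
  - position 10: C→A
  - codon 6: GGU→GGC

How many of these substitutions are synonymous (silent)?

Codon 1: AUG (Met) → GUG (Val) — missense.
Codon 2: AGU (Ser) → ACU (Thr) — missense.
Codon 3: GCA (Ala) → UCA (Ser) — missense.
Codon 4: CAG (Gln) → AAG (Lys) — missense.
Codon 6: GGU (Gly) → GGC (Gly) — synonymous.
Synonymous: 1 of 5.

1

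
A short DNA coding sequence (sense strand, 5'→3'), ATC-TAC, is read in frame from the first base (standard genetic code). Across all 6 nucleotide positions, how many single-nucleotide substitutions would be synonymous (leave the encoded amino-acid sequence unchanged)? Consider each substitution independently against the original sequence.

3

Codon 1 (ATC, Ile): 2 synonymous substitutions.
Codon 2 (TAC, Tyr): 1 synonymous substitution.
Total: 2 + 1 = 3.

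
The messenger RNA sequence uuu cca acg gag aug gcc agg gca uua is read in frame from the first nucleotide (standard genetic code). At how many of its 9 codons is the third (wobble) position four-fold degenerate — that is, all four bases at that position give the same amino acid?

Codon 1 UUU (Phe): third position 2-fold.
Codon 2 CCA (Pro): third position 4-fold.
Codon 3 ACG (Thr): third position 4-fold.
Codon 4 GAG (Glu): third position 2-fold.
Codon 5 AUG (Met): third position 1-fold.
Codon 6 GCC (Ala): third position 4-fold.
Codon 7 AGG (Arg): third position 2-fold.
Codon 8 GCA (Ala): third position 4-fold.
Codon 9 UUA (Leu): third position 2-fold.
Four-fold degenerate third positions: 4.

4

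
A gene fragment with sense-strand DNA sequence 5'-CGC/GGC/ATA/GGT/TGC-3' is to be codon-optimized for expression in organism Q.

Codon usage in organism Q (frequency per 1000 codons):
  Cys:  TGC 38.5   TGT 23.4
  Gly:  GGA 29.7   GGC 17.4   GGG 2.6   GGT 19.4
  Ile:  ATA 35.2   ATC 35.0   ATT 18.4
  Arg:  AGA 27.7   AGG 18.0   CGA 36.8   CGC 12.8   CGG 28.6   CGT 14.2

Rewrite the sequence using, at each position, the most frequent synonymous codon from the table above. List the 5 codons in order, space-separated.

CGA GGA ATA GGA TGC

Codon 1 (Arg): best is CGA at 36.8.
Codon 2 (Gly): best is GGA at 29.7.
Codon 3 (Ile): best is ATA at 35.2.
Codon 4 (Gly): best is GGA at 29.7.
Codon 5 (Cys): best is TGC at 38.5.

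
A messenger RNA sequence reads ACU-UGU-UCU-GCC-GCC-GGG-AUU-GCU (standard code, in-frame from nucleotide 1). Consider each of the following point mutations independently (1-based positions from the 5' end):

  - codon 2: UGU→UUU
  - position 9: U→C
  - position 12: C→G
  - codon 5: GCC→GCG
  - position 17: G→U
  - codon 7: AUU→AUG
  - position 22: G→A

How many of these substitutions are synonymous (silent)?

Codon 2: UGU (Cys) → UUU (Phe) — missense.
Codon 3: UCU (Ser) → UCC (Ser) — synonymous.
Codon 4: GCC (Ala) → GCG (Ala) — synonymous.
Codon 5: GCC (Ala) → GCG (Ala) — synonymous.
Codon 6: GGG (Gly) → GUG (Val) — missense.
Codon 7: AUU (Ile) → AUG (Met) — missense.
Codon 8: GCU (Ala) → ACU (Thr) — missense.
Synonymous: 3 of 7.

3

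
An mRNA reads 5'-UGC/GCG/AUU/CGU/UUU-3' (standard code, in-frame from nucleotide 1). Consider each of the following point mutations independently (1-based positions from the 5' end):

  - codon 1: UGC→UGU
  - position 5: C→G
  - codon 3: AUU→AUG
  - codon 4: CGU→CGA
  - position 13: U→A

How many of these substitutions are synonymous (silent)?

Codon 1: UGC (Cys) → UGU (Cys) — synonymous.
Codon 2: GCG (Ala) → GGG (Gly) — missense.
Codon 3: AUU (Ile) → AUG (Met) — missense.
Codon 4: CGU (Arg) → CGA (Arg) — synonymous.
Codon 5: UUU (Phe) → AUU (Ile) — missense.
Synonymous: 2 of 5.

2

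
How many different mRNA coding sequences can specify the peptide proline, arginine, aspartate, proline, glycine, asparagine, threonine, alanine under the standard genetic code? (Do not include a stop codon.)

24576

Pro: 4 codons.
Arg: 6 codons.
Asp: 2 codons.
Pro: 4 codons.
Gly: 4 codons.
Asn: 2 codons.
Thr: 4 codons.
Ala: 4 codons.
4 × 6 × 2 × 4 × 4 × 2 × 4 × 4 = 24576.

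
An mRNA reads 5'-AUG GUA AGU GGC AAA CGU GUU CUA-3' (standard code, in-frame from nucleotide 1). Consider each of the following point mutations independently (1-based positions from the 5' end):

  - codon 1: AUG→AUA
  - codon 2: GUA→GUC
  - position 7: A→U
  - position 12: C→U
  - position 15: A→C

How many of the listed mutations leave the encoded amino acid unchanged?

Codon 1: AUG (Met) → AUA (Ile) — missense.
Codon 2: GUA (Val) → GUC (Val) — synonymous.
Codon 3: AGU (Ser) → UGU (Cys) — missense.
Codon 4: GGC (Gly) → GGU (Gly) — synonymous.
Codon 5: AAA (Lys) → AAC (Asn) — missense.
Synonymous: 2 of 5.

2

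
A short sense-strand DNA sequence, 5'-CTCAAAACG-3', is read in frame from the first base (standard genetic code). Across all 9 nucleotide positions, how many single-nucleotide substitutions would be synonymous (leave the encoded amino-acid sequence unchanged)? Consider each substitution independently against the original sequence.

7

Codon 1 (CTC, Leu): 3 synonymous substitutions.
Codon 2 (AAA, Lys): 1 synonymous substitution.
Codon 3 (ACG, Thr): 3 synonymous substitutions.
Total: 3 + 1 + 3 = 7.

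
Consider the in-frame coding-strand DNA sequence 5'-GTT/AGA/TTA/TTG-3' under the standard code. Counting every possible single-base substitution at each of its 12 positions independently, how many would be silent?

Codon 1 (GTT, Val): 3 synonymous substitutions.
Codon 2 (AGA, Arg): 2 synonymous substitutions.
Codon 3 (TTA, Leu): 2 synonymous substitutions.
Codon 4 (TTG, Leu): 2 synonymous substitutions.
Total: 3 + 2 + 2 + 2 = 9.

9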